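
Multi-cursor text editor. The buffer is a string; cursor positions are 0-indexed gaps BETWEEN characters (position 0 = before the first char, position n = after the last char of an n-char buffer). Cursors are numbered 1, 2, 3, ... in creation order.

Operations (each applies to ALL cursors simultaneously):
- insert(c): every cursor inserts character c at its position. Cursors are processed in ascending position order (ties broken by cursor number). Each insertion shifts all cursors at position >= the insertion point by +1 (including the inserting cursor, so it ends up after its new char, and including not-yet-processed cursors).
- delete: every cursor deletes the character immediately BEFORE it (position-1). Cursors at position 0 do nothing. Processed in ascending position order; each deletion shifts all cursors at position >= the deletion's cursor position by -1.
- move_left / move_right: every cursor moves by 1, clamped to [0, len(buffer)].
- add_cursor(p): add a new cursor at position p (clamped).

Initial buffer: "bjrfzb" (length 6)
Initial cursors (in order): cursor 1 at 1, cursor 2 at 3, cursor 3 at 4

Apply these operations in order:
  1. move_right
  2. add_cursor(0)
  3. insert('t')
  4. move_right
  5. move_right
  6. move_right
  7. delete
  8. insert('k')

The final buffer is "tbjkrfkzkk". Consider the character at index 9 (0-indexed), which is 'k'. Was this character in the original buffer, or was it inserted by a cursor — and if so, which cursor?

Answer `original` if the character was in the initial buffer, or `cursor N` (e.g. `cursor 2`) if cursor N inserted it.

Answer: cursor 3

Derivation:
After op 1 (move_right): buffer="bjrfzb" (len 6), cursors c1@2 c2@4 c3@5, authorship ......
After op 2 (add_cursor(0)): buffer="bjrfzb" (len 6), cursors c4@0 c1@2 c2@4 c3@5, authorship ......
After op 3 (insert('t')): buffer="tbjtrftztb" (len 10), cursors c4@1 c1@4 c2@7 c3@9, authorship 4..1..2.3.
After op 4 (move_right): buffer="tbjtrftztb" (len 10), cursors c4@2 c1@5 c2@8 c3@10, authorship 4..1..2.3.
After op 5 (move_right): buffer="tbjtrftztb" (len 10), cursors c4@3 c1@6 c2@9 c3@10, authorship 4..1..2.3.
After op 6 (move_right): buffer="tbjtrftztb" (len 10), cursors c4@4 c1@7 c2@10 c3@10, authorship 4..1..2.3.
After op 7 (delete): buffer="tbjrfz" (len 6), cursors c4@3 c1@5 c2@6 c3@6, authorship 4.....
After op 8 (insert('k')): buffer="tbjkrfkzkk" (len 10), cursors c4@4 c1@7 c2@10 c3@10, authorship 4..4..1.23
Authorship (.=original, N=cursor N): 4 . . 4 . . 1 . 2 3
Index 9: author = 3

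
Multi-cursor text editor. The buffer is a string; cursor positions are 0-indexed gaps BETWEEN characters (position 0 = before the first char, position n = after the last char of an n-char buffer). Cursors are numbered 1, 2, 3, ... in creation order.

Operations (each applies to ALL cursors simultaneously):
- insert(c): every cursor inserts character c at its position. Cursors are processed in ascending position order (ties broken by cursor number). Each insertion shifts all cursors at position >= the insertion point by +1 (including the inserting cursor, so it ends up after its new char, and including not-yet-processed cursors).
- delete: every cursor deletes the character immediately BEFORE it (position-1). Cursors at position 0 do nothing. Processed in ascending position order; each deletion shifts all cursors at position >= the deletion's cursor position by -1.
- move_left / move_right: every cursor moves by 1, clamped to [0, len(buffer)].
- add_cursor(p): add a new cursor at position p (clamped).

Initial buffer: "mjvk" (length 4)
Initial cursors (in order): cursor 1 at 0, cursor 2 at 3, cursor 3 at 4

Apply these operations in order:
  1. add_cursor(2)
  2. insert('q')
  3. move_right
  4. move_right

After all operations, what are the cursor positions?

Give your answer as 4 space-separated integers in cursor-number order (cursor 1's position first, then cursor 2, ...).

After op 1 (add_cursor(2)): buffer="mjvk" (len 4), cursors c1@0 c4@2 c2@3 c3@4, authorship ....
After op 2 (insert('q')): buffer="qmjqvqkq" (len 8), cursors c1@1 c4@4 c2@6 c3@8, authorship 1..4.2.3
After op 3 (move_right): buffer="qmjqvqkq" (len 8), cursors c1@2 c4@5 c2@7 c3@8, authorship 1..4.2.3
After op 4 (move_right): buffer="qmjqvqkq" (len 8), cursors c1@3 c4@6 c2@8 c3@8, authorship 1..4.2.3

Answer: 3 8 8 6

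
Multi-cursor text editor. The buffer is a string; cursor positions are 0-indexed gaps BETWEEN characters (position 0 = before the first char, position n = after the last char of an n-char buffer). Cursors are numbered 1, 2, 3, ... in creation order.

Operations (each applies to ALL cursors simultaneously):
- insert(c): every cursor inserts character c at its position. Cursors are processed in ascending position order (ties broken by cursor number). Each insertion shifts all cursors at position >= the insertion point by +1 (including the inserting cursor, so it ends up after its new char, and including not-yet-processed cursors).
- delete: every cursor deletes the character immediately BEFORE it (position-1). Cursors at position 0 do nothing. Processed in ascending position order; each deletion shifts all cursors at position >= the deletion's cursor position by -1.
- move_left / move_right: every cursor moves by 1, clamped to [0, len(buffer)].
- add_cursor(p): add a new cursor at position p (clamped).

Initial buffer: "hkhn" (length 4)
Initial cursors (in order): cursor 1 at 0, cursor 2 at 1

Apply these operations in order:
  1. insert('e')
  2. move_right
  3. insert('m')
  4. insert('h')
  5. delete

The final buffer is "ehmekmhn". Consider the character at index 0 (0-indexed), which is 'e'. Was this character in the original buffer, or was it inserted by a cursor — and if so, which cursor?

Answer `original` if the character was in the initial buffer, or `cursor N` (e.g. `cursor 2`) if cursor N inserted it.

Answer: cursor 1

Derivation:
After op 1 (insert('e')): buffer="ehekhn" (len 6), cursors c1@1 c2@3, authorship 1.2...
After op 2 (move_right): buffer="ehekhn" (len 6), cursors c1@2 c2@4, authorship 1.2...
After op 3 (insert('m')): buffer="ehmekmhn" (len 8), cursors c1@3 c2@6, authorship 1.12.2..
After op 4 (insert('h')): buffer="ehmhekmhhn" (len 10), cursors c1@4 c2@8, authorship 1.112.22..
After op 5 (delete): buffer="ehmekmhn" (len 8), cursors c1@3 c2@6, authorship 1.12.2..
Authorship (.=original, N=cursor N): 1 . 1 2 . 2 . .
Index 0: author = 1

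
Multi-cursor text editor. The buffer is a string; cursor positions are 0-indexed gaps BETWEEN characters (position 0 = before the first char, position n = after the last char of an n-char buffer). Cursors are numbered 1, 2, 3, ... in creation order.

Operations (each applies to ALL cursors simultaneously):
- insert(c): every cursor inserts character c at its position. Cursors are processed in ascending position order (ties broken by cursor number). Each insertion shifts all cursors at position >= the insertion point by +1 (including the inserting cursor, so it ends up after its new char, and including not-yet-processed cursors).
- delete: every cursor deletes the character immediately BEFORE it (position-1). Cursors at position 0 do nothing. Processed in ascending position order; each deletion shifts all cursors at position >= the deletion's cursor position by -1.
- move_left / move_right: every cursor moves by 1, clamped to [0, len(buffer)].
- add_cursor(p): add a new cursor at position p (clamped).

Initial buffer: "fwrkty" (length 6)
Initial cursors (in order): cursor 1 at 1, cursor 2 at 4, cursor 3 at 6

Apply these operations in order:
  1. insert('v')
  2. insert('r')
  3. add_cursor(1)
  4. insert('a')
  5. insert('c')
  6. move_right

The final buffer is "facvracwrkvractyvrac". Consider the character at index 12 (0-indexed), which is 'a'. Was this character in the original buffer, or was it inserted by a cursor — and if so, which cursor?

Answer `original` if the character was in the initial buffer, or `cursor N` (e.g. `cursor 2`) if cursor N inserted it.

After op 1 (insert('v')): buffer="fvwrkvtyv" (len 9), cursors c1@2 c2@6 c3@9, authorship .1...2..3
After op 2 (insert('r')): buffer="fvrwrkvrtyvr" (len 12), cursors c1@3 c2@8 c3@12, authorship .11...22..33
After op 3 (add_cursor(1)): buffer="fvrwrkvrtyvr" (len 12), cursors c4@1 c1@3 c2@8 c3@12, authorship .11...22..33
After op 4 (insert('a')): buffer="favrawrkvratyvra" (len 16), cursors c4@2 c1@5 c2@11 c3@16, authorship .4111...222..333
After op 5 (insert('c')): buffer="facvracwrkvractyvrac" (len 20), cursors c4@3 c1@7 c2@14 c3@20, authorship .441111...2222..3333
After op 6 (move_right): buffer="facvracwrkvractyvrac" (len 20), cursors c4@4 c1@8 c2@15 c3@20, authorship .441111...2222..3333
Authorship (.=original, N=cursor N): . 4 4 1 1 1 1 . . . 2 2 2 2 . . 3 3 3 3
Index 12: author = 2

Answer: cursor 2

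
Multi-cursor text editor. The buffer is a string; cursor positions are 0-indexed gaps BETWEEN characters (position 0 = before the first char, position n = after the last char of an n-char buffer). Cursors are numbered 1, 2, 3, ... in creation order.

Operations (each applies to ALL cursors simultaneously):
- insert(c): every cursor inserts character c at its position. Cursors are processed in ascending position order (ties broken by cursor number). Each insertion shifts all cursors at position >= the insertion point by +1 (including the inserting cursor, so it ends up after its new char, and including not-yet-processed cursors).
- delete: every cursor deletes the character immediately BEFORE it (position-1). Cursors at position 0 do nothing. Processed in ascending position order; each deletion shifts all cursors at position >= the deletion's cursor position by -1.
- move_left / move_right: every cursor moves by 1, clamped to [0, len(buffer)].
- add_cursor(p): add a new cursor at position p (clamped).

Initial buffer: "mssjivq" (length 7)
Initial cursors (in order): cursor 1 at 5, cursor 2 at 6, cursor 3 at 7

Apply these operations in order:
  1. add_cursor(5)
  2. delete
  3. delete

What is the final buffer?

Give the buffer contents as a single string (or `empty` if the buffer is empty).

After op 1 (add_cursor(5)): buffer="mssjivq" (len 7), cursors c1@5 c4@5 c2@6 c3@7, authorship .......
After op 2 (delete): buffer="mss" (len 3), cursors c1@3 c2@3 c3@3 c4@3, authorship ...
After op 3 (delete): buffer="" (len 0), cursors c1@0 c2@0 c3@0 c4@0, authorship 

Answer: empty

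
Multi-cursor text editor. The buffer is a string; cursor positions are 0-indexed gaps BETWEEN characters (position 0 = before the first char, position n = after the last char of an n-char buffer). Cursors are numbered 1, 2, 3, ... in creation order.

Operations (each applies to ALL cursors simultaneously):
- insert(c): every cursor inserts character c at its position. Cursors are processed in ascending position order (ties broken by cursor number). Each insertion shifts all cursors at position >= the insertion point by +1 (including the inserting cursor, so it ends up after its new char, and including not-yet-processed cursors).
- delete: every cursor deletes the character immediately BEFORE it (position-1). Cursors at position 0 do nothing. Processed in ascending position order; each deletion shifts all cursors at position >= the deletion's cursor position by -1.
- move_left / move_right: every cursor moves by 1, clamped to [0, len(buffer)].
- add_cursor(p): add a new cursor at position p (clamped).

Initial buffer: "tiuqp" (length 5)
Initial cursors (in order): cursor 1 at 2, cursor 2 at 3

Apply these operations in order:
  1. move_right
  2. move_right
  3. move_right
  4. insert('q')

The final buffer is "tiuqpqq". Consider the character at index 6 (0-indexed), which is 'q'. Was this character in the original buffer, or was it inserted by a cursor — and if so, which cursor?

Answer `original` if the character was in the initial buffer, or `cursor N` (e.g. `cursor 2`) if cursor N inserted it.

After op 1 (move_right): buffer="tiuqp" (len 5), cursors c1@3 c2@4, authorship .....
After op 2 (move_right): buffer="tiuqp" (len 5), cursors c1@4 c2@5, authorship .....
After op 3 (move_right): buffer="tiuqp" (len 5), cursors c1@5 c2@5, authorship .....
After op 4 (insert('q')): buffer="tiuqpqq" (len 7), cursors c1@7 c2@7, authorship .....12
Authorship (.=original, N=cursor N): . . . . . 1 2
Index 6: author = 2

Answer: cursor 2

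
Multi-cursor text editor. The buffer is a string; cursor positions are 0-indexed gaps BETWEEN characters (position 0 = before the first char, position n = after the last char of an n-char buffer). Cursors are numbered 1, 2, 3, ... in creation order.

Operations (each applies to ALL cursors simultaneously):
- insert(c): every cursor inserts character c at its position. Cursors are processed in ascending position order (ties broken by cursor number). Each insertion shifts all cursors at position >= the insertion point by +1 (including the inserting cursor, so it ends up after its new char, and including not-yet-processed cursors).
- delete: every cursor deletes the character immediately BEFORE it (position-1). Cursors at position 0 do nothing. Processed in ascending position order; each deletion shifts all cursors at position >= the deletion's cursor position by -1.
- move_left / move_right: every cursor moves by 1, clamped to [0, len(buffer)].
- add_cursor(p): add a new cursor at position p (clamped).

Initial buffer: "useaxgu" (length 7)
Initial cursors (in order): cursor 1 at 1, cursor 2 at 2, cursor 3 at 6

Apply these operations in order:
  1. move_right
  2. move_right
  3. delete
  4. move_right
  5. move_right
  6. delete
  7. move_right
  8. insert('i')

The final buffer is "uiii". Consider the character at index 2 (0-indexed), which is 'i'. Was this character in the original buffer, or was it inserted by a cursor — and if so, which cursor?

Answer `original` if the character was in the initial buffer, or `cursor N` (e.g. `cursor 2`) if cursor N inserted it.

Answer: cursor 2

Derivation:
After op 1 (move_right): buffer="useaxgu" (len 7), cursors c1@2 c2@3 c3@7, authorship .......
After op 2 (move_right): buffer="useaxgu" (len 7), cursors c1@3 c2@4 c3@7, authorship .......
After op 3 (delete): buffer="usxg" (len 4), cursors c1@2 c2@2 c3@4, authorship ....
After op 4 (move_right): buffer="usxg" (len 4), cursors c1@3 c2@3 c3@4, authorship ....
After op 5 (move_right): buffer="usxg" (len 4), cursors c1@4 c2@4 c3@4, authorship ....
After op 6 (delete): buffer="u" (len 1), cursors c1@1 c2@1 c3@1, authorship .
After op 7 (move_right): buffer="u" (len 1), cursors c1@1 c2@1 c3@1, authorship .
After op 8 (insert('i')): buffer="uiii" (len 4), cursors c1@4 c2@4 c3@4, authorship .123
Authorship (.=original, N=cursor N): . 1 2 3
Index 2: author = 2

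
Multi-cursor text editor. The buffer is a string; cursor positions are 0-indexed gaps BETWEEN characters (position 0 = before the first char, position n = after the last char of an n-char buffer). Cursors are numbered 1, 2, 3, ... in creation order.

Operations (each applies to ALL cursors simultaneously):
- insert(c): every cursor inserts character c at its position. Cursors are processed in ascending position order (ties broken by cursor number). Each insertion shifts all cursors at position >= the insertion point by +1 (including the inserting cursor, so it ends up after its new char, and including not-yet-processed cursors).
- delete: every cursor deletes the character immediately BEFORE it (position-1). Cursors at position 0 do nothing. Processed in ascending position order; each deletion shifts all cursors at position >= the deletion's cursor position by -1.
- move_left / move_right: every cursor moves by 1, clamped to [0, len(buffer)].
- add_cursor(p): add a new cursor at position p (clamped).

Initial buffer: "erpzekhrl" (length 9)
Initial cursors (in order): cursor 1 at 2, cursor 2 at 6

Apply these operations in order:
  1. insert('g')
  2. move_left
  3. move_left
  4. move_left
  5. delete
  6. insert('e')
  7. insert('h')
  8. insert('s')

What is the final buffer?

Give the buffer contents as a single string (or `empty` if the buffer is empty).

After op 1 (insert('g')): buffer="ergpzekghrl" (len 11), cursors c1@3 c2@8, authorship ..1....2...
After op 2 (move_left): buffer="ergpzekghrl" (len 11), cursors c1@2 c2@7, authorship ..1....2...
After op 3 (move_left): buffer="ergpzekghrl" (len 11), cursors c1@1 c2@6, authorship ..1....2...
After op 4 (move_left): buffer="ergpzekghrl" (len 11), cursors c1@0 c2@5, authorship ..1....2...
After op 5 (delete): buffer="ergpekghrl" (len 10), cursors c1@0 c2@4, authorship ..1...2...
After op 6 (insert('e')): buffer="eergpeekghrl" (len 12), cursors c1@1 c2@6, authorship 1..1.2..2...
After op 7 (insert('h')): buffer="ehergpehekghrl" (len 14), cursors c1@2 c2@8, authorship 11..1.22..2...
After op 8 (insert('s')): buffer="ehsergpehsekghrl" (len 16), cursors c1@3 c2@10, authorship 111..1.222..2...

Answer: ehsergpehsekghrl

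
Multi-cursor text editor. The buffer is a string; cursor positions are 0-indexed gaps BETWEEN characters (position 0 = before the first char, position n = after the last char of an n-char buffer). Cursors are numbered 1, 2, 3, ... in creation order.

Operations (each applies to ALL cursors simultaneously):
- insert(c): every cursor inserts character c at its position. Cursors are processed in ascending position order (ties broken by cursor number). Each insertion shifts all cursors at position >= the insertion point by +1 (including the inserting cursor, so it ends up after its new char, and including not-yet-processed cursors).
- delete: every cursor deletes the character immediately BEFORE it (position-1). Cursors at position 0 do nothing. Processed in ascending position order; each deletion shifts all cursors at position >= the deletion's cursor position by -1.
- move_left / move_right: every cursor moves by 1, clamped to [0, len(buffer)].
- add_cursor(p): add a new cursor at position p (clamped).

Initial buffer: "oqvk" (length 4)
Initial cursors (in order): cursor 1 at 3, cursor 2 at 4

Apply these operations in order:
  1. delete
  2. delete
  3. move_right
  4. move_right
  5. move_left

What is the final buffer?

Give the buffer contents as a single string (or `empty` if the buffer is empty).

Answer: empty

Derivation:
After op 1 (delete): buffer="oq" (len 2), cursors c1@2 c2@2, authorship ..
After op 2 (delete): buffer="" (len 0), cursors c1@0 c2@0, authorship 
After op 3 (move_right): buffer="" (len 0), cursors c1@0 c2@0, authorship 
After op 4 (move_right): buffer="" (len 0), cursors c1@0 c2@0, authorship 
After op 5 (move_left): buffer="" (len 0), cursors c1@0 c2@0, authorship 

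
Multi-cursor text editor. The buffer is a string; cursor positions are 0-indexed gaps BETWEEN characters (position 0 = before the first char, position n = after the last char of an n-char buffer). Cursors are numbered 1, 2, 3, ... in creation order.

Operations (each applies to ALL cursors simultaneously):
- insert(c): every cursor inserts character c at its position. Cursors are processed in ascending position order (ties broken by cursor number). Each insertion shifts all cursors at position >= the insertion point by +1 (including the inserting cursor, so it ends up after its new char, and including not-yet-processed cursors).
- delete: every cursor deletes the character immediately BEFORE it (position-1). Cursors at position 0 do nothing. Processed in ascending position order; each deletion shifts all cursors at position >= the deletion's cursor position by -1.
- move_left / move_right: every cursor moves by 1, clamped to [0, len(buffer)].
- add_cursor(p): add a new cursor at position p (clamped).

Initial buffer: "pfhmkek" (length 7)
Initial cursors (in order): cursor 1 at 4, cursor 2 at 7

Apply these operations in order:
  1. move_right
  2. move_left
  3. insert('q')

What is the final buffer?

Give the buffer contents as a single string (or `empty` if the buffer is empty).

After op 1 (move_right): buffer="pfhmkek" (len 7), cursors c1@5 c2@7, authorship .......
After op 2 (move_left): buffer="pfhmkek" (len 7), cursors c1@4 c2@6, authorship .......
After op 3 (insert('q')): buffer="pfhmqkeqk" (len 9), cursors c1@5 c2@8, authorship ....1..2.

Answer: pfhmqkeqk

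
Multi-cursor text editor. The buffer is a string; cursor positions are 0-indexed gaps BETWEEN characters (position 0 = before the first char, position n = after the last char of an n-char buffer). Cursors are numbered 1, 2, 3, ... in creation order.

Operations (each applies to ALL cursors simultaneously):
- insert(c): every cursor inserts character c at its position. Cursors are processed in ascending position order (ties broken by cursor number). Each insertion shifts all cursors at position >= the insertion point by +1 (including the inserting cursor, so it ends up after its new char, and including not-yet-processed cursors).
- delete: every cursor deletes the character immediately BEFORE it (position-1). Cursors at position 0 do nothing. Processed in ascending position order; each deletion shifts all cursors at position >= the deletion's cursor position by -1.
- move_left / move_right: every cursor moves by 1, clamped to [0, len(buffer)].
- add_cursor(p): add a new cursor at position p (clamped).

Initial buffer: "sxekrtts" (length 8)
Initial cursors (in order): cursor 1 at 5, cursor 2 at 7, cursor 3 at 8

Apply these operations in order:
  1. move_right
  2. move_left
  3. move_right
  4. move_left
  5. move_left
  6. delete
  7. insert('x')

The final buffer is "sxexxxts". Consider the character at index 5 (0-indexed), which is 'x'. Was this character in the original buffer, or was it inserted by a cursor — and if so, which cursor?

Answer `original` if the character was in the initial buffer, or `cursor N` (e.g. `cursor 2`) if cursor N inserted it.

After op 1 (move_right): buffer="sxekrtts" (len 8), cursors c1@6 c2@8 c3@8, authorship ........
After op 2 (move_left): buffer="sxekrtts" (len 8), cursors c1@5 c2@7 c3@7, authorship ........
After op 3 (move_right): buffer="sxekrtts" (len 8), cursors c1@6 c2@8 c3@8, authorship ........
After op 4 (move_left): buffer="sxekrtts" (len 8), cursors c1@5 c2@7 c3@7, authorship ........
After op 5 (move_left): buffer="sxekrtts" (len 8), cursors c1@4 c2@6 c3@6, authorship ........
After op 6 (delete): buffer="sxets" (len 5), cursors c1@3 c2@3 c3@3, authorship .....
After op 7 (insert('x')): buffer="sxexxxts" (len 8), cursors c1@6 c2@6 c3@6, authorship ...123..
Authorship (.=original, N=cursor N): . . . 1 2 3 . .
Index 5: author = 3

Answer: cursor 3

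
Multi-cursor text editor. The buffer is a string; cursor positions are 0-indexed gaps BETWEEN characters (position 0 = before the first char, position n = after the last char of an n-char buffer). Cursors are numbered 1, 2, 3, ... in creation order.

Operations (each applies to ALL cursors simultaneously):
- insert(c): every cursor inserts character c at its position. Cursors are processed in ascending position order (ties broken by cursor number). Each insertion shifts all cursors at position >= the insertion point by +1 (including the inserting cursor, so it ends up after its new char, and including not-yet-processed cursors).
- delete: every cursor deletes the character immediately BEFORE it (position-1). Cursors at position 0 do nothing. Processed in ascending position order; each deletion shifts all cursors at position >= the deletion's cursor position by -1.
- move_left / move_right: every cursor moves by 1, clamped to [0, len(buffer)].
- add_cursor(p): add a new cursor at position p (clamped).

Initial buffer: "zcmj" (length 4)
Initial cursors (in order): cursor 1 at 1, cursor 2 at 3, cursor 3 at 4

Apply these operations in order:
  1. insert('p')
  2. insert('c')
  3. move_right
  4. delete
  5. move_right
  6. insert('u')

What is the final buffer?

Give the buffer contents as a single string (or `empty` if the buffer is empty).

Answer: zpcmupcpuu

Derivation:
After op 1 (insert('p')): buffer="zpcmpjp" (len 7), cursors c1@2 c2@5 c3@7, authorship .1..2.3
After op 2 (insert('c')): buffer="zpccmpcjpc" (len 10), cursors c1@3 c2@7 c3@10, authorship .11..22.33
After op 3 (move_right): buffer="zpccmpcjpc" (len 10), cursors c1@4 c2@8 c3@10, authorship .11..22.33
After op 4 (delete): buffer="zpcmpcp" (len 7), cursors c1@3 c2@6 c3@7, authorship .11.223
After op 5 (move_right): buffer="zpcmpcp" (len 7), cursors c1@4 c2@7 c3@7, authorship .11.223
After op 6 (insert('u')): buffer="zpcmupcpuu" (len 10), cursors c1@5 c2@10 c3@10, authorship .11.122323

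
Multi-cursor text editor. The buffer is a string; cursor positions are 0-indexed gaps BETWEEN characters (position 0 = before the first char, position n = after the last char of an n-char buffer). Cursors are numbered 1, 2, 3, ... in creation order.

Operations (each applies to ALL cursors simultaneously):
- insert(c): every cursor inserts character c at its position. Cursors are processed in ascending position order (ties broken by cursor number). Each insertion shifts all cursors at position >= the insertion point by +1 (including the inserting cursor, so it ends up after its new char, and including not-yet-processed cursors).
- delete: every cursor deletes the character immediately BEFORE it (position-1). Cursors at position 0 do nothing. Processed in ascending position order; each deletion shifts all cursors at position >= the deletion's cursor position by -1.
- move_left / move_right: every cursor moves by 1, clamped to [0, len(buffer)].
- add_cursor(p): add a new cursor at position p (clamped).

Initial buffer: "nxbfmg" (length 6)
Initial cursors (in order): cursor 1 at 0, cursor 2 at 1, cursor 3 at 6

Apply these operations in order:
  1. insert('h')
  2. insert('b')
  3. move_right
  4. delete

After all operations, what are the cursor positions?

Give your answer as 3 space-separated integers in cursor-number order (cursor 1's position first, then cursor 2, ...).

After op 1 (insert('h')): buffer="hnhxbfmgh" (len 9), cursors c1@1 c2@3 c3@9, authorship 1.2.....3
After op 2 (insert('b')): buffer="hbnhbxbfmghb" (len 12), cursors c1@2 c2@5 c3@12, authorship 11.22.....33
After op 3 (move_right): buffer="hbnhbxbfmghb" (len 12), cursors c1@3 c2@6 c3@12, authorship 11.22.....33
After op 4 (delete): buffer="hbhbbfmgh" (len 9), cursors c1@2 c2@4 c3@9, authorship 1122....3

Answer: 2 4 9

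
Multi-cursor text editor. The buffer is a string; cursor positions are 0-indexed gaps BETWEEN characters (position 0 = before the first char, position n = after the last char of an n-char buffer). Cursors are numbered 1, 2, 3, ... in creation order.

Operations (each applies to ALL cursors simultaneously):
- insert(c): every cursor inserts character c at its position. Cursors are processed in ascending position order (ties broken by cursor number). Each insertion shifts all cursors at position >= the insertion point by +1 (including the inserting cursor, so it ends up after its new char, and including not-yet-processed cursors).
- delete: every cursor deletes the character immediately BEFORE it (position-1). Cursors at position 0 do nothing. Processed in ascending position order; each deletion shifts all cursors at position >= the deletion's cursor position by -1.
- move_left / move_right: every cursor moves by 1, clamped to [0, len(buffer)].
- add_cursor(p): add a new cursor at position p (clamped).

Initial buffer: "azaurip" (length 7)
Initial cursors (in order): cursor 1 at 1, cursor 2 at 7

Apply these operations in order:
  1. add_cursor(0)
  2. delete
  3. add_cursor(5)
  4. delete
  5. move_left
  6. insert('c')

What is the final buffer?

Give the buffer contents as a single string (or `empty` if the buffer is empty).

After op 1 (add_cursor(0)): buffer="azaurip" (len 7), cursors c3@0 c1@1 c2@7, authorship .......
After op 2 (delete): buffer="zauri" (len 5), cursors c1@0 c3@0 c2@5, authorship .....
After op 3 (add_cursor(5)): buffer="zauri" (len 5), cursors c1@0 c3@0 c2@5 c4@5, authorship .....
After op 4 (delete): buffer="zau" (len 3), cursors c1@0 c3@0 c2@3 c4@3, authorship ...
After op 5 (move_left): buffer="zau" (len 3), cursors c1@0 c3@0 c2@2 c4@2, authorship ...
After op 6 (insert('c')): buffer="cczaccu" (len 7), cursors c1@2 c3@2 c2@6 c4@6, authorship 13..24.

Answer: cczaccu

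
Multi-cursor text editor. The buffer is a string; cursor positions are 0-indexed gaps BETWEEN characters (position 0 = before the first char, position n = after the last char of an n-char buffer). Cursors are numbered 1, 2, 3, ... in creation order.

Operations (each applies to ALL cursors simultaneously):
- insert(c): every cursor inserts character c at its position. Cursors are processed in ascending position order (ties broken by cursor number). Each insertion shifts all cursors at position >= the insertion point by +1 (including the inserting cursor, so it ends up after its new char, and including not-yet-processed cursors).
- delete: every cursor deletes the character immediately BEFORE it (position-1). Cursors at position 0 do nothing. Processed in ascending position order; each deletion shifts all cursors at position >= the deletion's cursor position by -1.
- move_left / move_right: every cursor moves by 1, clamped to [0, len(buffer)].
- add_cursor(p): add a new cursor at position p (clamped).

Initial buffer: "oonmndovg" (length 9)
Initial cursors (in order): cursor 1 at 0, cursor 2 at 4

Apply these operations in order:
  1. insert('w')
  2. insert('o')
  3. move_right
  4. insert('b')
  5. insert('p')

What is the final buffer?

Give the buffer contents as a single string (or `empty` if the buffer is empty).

After op 1 (insert('w')): buffer="woonmwndovg" (len 11), cursors c1@1 c2@6, authorship 1....2.....
After op 2 (insert('o')): buffer="wooonmwondovg" (len 13), cursors c1@2 c2@8, authorship 11....22.....
After op 3 (move_right): buffer="wooonmwondovg" (len 13), cursors c1@3 c2@9, authorship 11....22.....
After op 4 (insert('b')): buffer="woobonmwonbdovg" (len 15), cursors c1@4 c2@11, authorship 11.1...22.2....
After op 5 (insert('p')): buffer="woobponmwonbpdovg" (len 17), cursors c1@5 c2@13, authorship 11.11...22.22....

Answer: woobponmwonbpdovg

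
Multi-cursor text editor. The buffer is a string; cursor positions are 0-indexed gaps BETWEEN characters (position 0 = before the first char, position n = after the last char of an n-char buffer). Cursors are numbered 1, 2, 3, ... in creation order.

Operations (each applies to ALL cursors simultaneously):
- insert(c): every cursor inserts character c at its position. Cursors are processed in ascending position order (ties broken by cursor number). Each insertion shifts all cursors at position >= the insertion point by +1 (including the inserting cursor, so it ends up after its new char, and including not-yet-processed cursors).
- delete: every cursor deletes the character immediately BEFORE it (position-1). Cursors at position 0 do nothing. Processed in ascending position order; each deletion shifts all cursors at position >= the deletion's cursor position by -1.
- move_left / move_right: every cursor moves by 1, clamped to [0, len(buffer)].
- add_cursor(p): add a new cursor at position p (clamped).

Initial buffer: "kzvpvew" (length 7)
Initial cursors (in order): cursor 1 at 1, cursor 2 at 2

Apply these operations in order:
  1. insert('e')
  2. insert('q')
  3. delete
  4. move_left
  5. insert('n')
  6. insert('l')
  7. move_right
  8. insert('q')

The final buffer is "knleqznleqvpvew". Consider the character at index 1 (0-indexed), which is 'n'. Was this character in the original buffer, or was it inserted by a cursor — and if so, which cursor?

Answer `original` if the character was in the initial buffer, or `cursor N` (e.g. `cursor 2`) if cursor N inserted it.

Answer: cursor 1

Derivation:
After op 1 (insert('e')): buffer="kezevpvew" (len 9), cursors c1@2 c2@4, authorship .1.2.....
After op 2 (insert('q')): buffer="keqzeqvpvew" (len 11), cursors c1@3 c2@6, authorship .11.22.....
After op 3 (delete): buffer="kezevpvew" (len 9), cursors c1@2 c2@4, authorship .1.2.....
After op 4 (move_left): buffer="kezevpvew" (len 9), cursors c1@1 c2@3, authorship .1.2.....
After op 5 (insert('n')): buffer="kneznevpvew" (len 11), cursors c1@2 c2@5, authorship .11.22.....
After op 6 (insert('l')): buffer="knleznlevpvew" (len 13), cursors c1@3 c2@7, authorship .111.222.....
After op 7 (move_right): buffer="knleznlevpvew" (len 13), cursors c1@4 c2@8, authorship .111.222.....
After op 8 (insert('q')): buffer="knleqznleqvpvew" (len 15), cursors c1@5 c2@10, authorship .1111.2222.....
Authorship (.=original, N=cursor N): . 1 1 1 1 . 2 2 2 2 . . . . .
Index 1: author = 1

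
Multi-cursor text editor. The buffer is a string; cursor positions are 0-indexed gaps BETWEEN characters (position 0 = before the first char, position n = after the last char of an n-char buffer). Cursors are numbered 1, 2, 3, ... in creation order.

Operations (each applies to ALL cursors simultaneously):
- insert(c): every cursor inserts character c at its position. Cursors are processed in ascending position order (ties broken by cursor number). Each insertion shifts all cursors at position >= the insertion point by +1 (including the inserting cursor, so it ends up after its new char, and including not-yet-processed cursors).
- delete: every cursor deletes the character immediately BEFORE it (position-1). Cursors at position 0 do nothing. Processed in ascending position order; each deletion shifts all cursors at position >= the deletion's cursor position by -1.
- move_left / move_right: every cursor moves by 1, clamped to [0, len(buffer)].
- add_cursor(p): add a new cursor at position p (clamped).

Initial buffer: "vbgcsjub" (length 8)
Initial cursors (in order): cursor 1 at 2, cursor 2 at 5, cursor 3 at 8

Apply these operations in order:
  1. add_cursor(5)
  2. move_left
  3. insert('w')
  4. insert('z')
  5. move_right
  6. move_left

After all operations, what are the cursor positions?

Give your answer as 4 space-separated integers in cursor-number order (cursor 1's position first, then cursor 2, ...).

After op 1 (add_cursor(5)): buffer="vbgcsjub" (len 8), cursors c1@2 c2@5 c4@5 c3@8, authorship ........
After op 2 (move_left): buffer="vbgcsjub" (len 8), cursors c1@1 c2@4 c4@4 c3@7, authorship ........
After op 3 (insert('w')): buffer="vwbgcwwsjuwb" (len 12), cursors c1@2 c2@7 c4@7 c3@11, authorship .1...24...3.
After op 4 (insert('z')): buffer="vwzbgcwwzzsjuwzb" (len 16), cursors c1@3 c2@10 c4@10 c3@15, authorship .11...2424...33.
After op 5 (move_right): buffer="vwzbgcwwzzsjuwzb" (len 16), cursors c1@4 c2@11 c4@11 c3@16, authorship .11...2424...33.
After op 6 (move_left): buffer="vwzbgcwwzzsjuwzb" (len 16), cursors c1@3 c2@10 c4@10 c3@15, authorship .11...2424...33.

Answer: 3 10 15 10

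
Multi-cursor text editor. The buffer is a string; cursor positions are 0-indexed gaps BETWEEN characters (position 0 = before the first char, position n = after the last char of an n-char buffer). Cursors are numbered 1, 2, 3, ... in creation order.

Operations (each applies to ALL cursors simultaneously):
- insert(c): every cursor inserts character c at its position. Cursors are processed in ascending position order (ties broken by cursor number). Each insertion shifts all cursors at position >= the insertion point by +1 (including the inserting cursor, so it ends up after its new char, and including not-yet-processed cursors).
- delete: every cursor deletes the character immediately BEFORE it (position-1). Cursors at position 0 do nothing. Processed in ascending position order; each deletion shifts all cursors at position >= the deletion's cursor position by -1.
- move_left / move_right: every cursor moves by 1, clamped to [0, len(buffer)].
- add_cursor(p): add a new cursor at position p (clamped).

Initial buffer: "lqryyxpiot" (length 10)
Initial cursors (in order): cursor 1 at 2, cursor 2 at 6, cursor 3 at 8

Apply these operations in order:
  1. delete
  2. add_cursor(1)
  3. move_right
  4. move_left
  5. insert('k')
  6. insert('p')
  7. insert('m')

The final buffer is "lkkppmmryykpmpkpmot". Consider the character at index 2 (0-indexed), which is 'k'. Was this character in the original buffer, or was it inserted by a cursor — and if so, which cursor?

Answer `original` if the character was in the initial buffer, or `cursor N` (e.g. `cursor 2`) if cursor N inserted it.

After op 1 (delete): buffer="lryypot" (len 7), cursors c1@1 c2@4 c3@5, authorship .......
After op 2 (add_cursor(1)): buffer="lryypot" (len 7), cursors c1@1 c4@1 c2@4 c3@5, authorship .......
After op 3 (move_right): buffer="lryypot" (len 7), cursors c1@2 c4@2 c2@5 c3@6, authorship .......
After op 4 (move_left): buffer="lryypot" (len 7), cursors c1@1 c4@1 c2@4 c3@5, authorship .......
After op 5 (insert('k')): buffer="lkkryykpkot" (len 11), cursors c1@3 c4@3 c2@7 c3@9, authorship .14...2.3..
After op 6 (insert('p')): buffer="lkkppryykppkpot" (len 15), cursors c1@5 c4@5 c2@10 c3@13, authorship .1414...22.33..
After op 7 (insert('m')): buffer="lkkppmmryykpmpkpmot" (len 19), cursors c1@7 c4@7 c2@13 c3@17, authorship .141414...222.333..
Authorship (.=original, N=cursor N): . 1 4 1 4 1 4 . . . 2 2 2 . 3 3 3 . .
Index 2: author = 4

Answer: cursor 4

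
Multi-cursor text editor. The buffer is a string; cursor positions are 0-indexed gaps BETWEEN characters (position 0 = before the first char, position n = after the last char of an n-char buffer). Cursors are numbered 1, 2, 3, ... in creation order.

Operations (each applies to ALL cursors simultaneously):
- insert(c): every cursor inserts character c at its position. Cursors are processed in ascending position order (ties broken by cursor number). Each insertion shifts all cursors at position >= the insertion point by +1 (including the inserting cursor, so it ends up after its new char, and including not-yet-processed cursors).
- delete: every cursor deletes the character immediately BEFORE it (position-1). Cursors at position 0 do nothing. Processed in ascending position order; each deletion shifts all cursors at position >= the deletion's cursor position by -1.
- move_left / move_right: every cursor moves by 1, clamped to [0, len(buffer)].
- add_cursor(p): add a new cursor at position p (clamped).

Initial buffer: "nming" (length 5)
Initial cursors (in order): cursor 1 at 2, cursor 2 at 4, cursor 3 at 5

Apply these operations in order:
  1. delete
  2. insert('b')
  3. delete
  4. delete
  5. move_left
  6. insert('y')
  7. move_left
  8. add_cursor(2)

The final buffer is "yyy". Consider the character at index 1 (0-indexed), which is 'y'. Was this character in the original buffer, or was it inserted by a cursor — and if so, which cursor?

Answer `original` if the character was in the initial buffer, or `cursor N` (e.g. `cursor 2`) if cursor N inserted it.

After op 1 (delete): buffer="ni" (len 2), cursors c1@1 c2@2 c3@2, authorship ..
After op 2 (insert('b')): buffer="nbibb" (len 5), cursors c1@2 c2@5 c3@5, authorship .1.23
After op 3 (delete): buffer="ni" (len 2), cursors c1@1 c2@2 c3@2, authorship ..
After op 4 (delete): buffer="" (len 0), cursors c1@0 c2@0 c3@0, authorship 
After op 5 (move_left): buffer="" (len 0), cursors c1@0 c2@0 c3@0, authorship 
After op 6 (insert('y')): buffer="yyy" (len 3), cursors c1@3 c2@3 c3@3, authorship 123
After op 7 (move_left): buffer="yyy" (len 3), cursors c1@2 c2@2 c3@2, authorship 123
After op 8 (add_cursor(2)): buffer="yyy" (len 3), cursors c1@2 c2@2 c3@2 c4@2, authorship 123
Authorship (.=original, N=cursor N): 1 2 3
Index 1: author = 2

Answer: cursor 2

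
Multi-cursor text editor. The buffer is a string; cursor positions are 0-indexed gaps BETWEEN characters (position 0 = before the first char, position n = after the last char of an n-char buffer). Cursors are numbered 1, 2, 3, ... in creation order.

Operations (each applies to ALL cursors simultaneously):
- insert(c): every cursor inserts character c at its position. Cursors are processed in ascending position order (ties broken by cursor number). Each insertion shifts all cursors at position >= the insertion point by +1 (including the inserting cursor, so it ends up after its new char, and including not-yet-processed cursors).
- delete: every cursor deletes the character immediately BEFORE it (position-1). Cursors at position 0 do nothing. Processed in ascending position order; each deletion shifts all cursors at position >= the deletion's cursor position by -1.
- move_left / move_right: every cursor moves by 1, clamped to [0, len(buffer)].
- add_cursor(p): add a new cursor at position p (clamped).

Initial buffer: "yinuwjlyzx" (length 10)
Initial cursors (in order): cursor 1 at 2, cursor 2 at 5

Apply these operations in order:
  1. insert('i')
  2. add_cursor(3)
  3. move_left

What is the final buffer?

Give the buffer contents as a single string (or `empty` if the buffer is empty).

After op 1 (insert('i')): buffer="yiinuwijlyzx" (len 12), cursors c1@3 c2@7, authorship ..1...2.....
After op 2 (add_cursor(3)): buffer="yiinuwijlyzx" (len 12), cursors c1@3 c3@3 c2@7, authorship ..1...2.....
After op 3 (move_left): buffer="yiinuwijlyzx" (len 12), cursors c1@2 c3@2 c2@6, authorship ..1...2.....

Answer: yiinuwijlyzx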